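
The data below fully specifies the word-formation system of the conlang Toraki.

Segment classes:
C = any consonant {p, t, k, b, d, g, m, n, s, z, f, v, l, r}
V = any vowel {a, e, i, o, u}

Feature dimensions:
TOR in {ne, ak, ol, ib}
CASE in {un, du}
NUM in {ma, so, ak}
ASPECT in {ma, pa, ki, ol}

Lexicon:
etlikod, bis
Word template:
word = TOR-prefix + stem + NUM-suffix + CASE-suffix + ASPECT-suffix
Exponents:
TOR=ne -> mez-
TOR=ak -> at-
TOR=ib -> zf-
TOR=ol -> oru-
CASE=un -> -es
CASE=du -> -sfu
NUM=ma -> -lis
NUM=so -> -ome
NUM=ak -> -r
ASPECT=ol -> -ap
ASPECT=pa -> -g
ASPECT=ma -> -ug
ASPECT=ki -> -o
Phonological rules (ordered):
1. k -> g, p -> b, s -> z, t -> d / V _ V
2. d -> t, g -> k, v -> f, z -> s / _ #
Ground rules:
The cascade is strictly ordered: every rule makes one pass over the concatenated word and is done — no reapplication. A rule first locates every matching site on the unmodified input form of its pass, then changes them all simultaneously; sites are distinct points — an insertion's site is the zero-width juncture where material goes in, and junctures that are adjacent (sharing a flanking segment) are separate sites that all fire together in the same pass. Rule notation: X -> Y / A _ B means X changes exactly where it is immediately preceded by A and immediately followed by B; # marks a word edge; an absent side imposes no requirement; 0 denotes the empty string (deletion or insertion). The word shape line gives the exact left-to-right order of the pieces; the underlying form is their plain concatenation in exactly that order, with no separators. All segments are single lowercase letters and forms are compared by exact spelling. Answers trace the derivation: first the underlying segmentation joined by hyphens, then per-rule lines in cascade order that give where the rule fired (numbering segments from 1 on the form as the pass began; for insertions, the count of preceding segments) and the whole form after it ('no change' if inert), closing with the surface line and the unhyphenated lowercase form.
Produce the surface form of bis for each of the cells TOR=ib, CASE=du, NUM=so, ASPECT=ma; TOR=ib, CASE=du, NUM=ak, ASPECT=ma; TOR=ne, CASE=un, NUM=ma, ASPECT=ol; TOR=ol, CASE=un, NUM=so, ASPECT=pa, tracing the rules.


cell TOR=ib, CASE=du, NUM=so, ASPECT=ma:
underlying: zf-bis-ome-sfu-ug
1. k -> g, p -> b, s -> z, t -> d / V _ V: fires at position(s) 5: zfbizomesfuug
2. d -> t, g -> k, v -> f, z -> s / _ #: fires at position(s) 13: zfbizomesfuuk
surface: zfbizomesfuuk

cell TOR=ib, CASE=du, NUM=ak, ASPECT=ma:
underlying: zf-bis-r-sfu-ug
1. k -> g, p -> b, s -> z, t -> d / V _ V: no change
2. d -> t, g -> k, v -> f, z -> s / _ #: fires at position(s) 11: zfbisrsfuuk
surface: zfbisrsfuuk

cell TOR=ne, CASE=un, NUM=ma, ASPECT=ol:
underlying: mez-bis-lis-es-ap
1. k -> g, p -> b, s -> z, t -> d / V _ V: fires at position(s) 9, 11: mezbislizezap
2. d -> t, g -> k, v -> f, z -> s / _ #: no change
surface: mezbislizezap

cell TOR=ol, CASE=un, NUM=so, ASPECT=pa:
underlying: oru-bis-ome-es-g
1. k -> g, p -> b, s -> z, t -> d / V _ V: fires at position(s) 6: orubizomeesg
2. d -> t, g -> k, v -> f, z -> s / _ #: fires at position(s) 12: orubizomeesk
surface: orubizomeesk


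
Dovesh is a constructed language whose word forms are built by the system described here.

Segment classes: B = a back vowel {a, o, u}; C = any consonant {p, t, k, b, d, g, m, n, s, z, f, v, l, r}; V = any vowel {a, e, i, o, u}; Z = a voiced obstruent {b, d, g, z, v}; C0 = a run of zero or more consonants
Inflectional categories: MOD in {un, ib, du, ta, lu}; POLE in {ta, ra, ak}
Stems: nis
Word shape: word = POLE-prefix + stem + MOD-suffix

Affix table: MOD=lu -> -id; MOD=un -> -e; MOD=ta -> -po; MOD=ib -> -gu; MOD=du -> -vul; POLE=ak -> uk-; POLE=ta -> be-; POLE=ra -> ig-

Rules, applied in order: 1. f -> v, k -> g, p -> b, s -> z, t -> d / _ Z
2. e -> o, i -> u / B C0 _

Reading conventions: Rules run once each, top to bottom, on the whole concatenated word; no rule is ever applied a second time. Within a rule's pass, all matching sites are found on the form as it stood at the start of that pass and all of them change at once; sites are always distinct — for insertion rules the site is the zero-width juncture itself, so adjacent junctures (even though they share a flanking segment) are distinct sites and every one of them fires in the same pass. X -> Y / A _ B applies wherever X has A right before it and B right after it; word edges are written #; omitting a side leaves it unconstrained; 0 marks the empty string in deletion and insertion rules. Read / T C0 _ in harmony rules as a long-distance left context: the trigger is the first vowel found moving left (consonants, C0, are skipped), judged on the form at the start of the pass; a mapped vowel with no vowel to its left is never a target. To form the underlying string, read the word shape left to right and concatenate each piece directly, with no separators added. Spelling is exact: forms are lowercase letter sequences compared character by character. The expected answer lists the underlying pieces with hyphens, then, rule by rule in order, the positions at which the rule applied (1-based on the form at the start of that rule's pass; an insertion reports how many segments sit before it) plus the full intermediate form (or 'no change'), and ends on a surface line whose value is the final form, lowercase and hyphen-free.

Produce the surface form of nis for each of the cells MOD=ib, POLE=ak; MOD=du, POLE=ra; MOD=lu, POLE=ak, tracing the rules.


cell MOD=ib, POLE=ak:
underlying: uk-nis-gu
1. f -> v, k -> g, p -> b, s -> z, t -> d / _ Z: fires at position(s) 5: uknizgu
2. e -> o, i -> u / B C0 _: fires at position(s) 4: uknuzgu
surface: uknuzgu

cell MOD=du, POLE=ra:
underlying: ig-nis-vul
1. f -> v, k -> g, p -> b, s -> z, t -> d / _ Z: fires at position(s) 5: ignizvul
2. e -> o, i -> u / B C0 _: no change
surface: ignizvul

cell MOD=lu, POLE=ak:
underlying: uk-nis-id
1. f -> v, k -> g, p -> b, s -> z, t -> d / _ Z: no change
2. e -> o, i -> u / B C0 _: fires at position(s) 4: uknusid
surface: uknusid


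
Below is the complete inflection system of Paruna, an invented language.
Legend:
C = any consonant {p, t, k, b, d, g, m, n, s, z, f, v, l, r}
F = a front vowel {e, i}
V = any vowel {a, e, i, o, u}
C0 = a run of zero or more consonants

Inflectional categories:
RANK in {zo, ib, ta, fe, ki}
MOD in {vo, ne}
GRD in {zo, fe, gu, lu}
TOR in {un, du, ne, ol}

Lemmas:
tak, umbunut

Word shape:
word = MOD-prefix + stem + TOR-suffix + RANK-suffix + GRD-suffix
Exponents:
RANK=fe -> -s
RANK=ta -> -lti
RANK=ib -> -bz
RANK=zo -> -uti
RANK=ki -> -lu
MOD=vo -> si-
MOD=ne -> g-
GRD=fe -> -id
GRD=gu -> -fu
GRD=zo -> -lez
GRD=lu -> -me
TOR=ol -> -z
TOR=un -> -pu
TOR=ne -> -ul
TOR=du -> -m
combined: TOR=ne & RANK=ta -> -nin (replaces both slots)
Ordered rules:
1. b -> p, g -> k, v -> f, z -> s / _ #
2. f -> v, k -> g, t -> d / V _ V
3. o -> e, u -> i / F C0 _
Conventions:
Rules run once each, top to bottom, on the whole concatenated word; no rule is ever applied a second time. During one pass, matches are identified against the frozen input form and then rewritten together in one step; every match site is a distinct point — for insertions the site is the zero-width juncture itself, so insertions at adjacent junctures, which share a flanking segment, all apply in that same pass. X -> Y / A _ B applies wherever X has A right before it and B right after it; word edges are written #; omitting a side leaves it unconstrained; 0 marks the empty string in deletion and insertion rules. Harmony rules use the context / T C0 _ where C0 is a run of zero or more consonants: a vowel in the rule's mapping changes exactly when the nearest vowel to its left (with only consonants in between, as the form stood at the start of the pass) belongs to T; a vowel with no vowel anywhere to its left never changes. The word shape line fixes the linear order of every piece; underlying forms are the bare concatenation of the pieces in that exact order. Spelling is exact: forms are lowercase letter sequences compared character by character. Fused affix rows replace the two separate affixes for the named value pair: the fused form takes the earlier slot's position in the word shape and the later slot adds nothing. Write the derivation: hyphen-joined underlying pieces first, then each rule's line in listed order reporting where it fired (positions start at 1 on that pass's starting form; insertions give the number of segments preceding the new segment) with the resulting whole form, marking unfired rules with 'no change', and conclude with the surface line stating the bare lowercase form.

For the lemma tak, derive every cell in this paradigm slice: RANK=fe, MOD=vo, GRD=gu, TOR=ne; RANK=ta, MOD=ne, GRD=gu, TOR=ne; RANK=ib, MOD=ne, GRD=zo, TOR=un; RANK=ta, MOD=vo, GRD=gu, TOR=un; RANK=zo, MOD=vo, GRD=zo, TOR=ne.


cell RANK=fe, MOD=vo, GRD=gu, TOR=ne:
underlying: si-tak-ul-s-fu
1. b -> p, g -> k, v -> f, z -> s / _ #: no change
2. f -> v, k -> g, t -> d / V _ V: fires at position(s) 3, 5: sidagulsfu
3. o -> e, u -> i / F C0 _: no change
surface: sidagulsfu

cell RANK=ta, MOD=ne, GRD=gu, TOR=ne:
underlying: g-tak-nin-fu
1. b -> p, g -> k, v -> f, z -> s / _ #: no change
2. f -> v, k -> g, t -> d / V _ V: no change
3. o -> e, u -> i / F C0 _: fires at position(s) 9: gtakninfi
surface: gtakninfi

cell RANK=ib, MOD=ne, GRD=zo, TOR=un:
underlying: g-tak-pu-bz-lez
1. b -> p, g -> k, v -> f, z -> s / _ #: fires at position(s) 11: gtakpubzles
2. f -> v, k -> g, t -> d / V _ V: no change
3. o -> e, u -> i / F C0 _: no change
surface: gtakpubzles

cell RANK=ta, MOD=vo, GRD=gu, TOR=un:
underlying: si-tak-pu-lti-fu
1. b -> p, g -> k, v -> f, z -> s / _ #: no change
2. f -> v, k -> g, t -> d / V _ V: fires at position(s) 3, 11: sidakpultivu
3. o -> e, u -> i / F C0 _: fires at position(s) 12: sidakpultivi
surface: sidakpultivi

cell RANK=zo, MOD=vo, GRD=zo, TOR=ne:
underlying: si-tak-ul-uti-lez
1. b -> p, g -> k, v -> f, z -> s / _ #: fires at position(s) 13: sitakulutiles
2. f -> v, k -> g, t -> d / V _ V: fires at position(s) 3, 5, 9: sidaguludiles
3. o -> e, u -> i / F C0 _: no change
surface: sidaguludiles


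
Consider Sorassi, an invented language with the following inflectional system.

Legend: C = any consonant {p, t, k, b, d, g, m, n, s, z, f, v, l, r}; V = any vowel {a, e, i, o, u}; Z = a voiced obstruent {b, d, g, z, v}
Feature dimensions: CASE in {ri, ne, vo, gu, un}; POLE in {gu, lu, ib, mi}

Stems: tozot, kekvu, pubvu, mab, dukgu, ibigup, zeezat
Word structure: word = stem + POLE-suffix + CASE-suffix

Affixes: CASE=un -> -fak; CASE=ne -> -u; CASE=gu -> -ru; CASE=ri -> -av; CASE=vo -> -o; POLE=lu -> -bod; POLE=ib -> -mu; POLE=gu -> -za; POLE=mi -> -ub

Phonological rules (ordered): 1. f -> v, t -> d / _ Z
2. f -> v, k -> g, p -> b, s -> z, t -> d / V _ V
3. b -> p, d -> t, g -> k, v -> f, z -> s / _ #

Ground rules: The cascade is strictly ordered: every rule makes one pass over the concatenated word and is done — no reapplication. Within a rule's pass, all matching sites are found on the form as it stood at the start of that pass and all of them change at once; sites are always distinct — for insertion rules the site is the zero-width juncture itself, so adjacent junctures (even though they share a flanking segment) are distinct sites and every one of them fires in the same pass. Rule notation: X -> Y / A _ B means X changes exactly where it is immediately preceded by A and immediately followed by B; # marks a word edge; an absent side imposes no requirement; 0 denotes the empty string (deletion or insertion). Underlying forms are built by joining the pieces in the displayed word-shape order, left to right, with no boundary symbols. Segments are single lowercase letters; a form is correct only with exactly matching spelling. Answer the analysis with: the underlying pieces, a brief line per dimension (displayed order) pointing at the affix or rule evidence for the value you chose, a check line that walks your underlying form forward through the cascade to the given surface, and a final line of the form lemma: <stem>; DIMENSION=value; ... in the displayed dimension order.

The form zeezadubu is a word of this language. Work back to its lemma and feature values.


underlying: zeezat-ub-u
CASE=ne - signalled by the affix -u
POLE=mi - signalled by the affix -ub
check: zeezatubu -> zeezatubu -> zeezadubu -> zeezadubu
lemma: zeezat; CASE=ne; POLE=mi


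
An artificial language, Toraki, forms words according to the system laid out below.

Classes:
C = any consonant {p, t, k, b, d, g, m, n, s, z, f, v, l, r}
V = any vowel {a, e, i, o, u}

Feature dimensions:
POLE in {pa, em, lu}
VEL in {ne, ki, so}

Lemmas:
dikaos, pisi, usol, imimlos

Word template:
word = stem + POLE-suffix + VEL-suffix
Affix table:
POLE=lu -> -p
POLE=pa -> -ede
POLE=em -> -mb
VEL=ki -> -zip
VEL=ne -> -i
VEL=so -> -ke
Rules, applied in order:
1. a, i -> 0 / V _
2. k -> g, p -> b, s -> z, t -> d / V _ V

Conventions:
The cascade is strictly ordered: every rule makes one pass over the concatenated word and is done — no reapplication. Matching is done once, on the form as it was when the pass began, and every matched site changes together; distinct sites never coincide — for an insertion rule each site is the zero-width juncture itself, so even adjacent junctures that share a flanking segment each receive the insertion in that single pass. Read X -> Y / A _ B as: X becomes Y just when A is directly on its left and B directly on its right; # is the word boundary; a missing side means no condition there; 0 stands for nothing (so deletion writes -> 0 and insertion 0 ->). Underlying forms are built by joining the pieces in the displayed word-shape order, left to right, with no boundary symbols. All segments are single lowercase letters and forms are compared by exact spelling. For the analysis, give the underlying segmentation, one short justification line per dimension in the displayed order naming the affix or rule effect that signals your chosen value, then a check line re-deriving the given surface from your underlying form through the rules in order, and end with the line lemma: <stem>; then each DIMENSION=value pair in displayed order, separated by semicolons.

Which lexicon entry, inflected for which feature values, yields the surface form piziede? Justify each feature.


underlying: pisi-ede-i
POLE=pa - signalled by the affix -ede
VEL=ne - signalled by the affix -i
check: pisiedei -> pisiede -> piziede
lemma: pisi; POLE=pa; VEL=ne


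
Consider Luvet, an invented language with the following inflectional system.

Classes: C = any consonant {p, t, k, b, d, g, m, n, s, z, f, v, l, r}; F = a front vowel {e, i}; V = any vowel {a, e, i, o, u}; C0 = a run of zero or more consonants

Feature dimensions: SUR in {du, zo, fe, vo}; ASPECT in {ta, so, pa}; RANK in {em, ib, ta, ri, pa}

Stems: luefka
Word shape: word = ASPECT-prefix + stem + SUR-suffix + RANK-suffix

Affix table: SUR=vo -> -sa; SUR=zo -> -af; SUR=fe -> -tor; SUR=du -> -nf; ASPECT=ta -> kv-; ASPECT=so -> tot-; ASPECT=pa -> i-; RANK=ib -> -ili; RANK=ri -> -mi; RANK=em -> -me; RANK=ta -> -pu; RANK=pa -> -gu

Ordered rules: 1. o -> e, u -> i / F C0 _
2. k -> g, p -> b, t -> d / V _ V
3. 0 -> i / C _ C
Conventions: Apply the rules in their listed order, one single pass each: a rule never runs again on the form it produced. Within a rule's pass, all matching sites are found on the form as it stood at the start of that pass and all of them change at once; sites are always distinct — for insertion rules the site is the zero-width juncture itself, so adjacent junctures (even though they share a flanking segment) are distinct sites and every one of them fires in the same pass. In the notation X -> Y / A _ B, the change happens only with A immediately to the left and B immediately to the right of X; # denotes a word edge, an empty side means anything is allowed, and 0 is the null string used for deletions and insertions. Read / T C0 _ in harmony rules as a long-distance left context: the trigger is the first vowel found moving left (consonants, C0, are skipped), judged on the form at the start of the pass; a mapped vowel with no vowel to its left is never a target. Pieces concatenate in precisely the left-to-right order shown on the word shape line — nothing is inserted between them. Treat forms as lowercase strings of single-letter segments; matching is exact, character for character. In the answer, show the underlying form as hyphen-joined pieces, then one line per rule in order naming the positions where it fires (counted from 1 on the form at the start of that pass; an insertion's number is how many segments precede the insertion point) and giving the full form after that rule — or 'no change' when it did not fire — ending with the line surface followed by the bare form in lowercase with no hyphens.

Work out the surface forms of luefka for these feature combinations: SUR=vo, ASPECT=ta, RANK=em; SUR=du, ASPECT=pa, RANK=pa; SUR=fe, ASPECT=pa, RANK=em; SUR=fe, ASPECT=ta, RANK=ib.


cell SUR=vo, ASPECT=ta, RANK=em:
underlying: kv-luefka-sa-me
1. o -> e, u -> i / F C0 _: no change
2. k -> g, p -> b, t -> d / V _ V: no change
3. 0 -> i / C _ C: inserts after position(s) 1, 2, 6: kiviluefikasame
surface: kiviluefikasame

cell SUR=du, ASPECT=pa, RANK=pa:
underlying: i-luefka-nf-gu
1. o -> e, u -> i / F C0 _: fires at position(s) 3: iliefkanfgu
2. k -> g, p -> b, t -> d / V _ V: no change
3. 0 -> i / C _ C: inserts after position(s) 5, 8, 9: iliefikanifigu
surface: iliefikanifigu

cell SUR=fe, ASPECT=pa, RANK=em:
underlying: i-luefka-tor-me
1. o -> e, u -> i / F C0 _: fires at position(s) 3: iliefkatorme
2. k -> g, p -> b, t -> d / V _ V: fires at position(s) 8: iliefkadorme
3. 0 -> i / C _ C: inserts after position(s) 5, 10: iliefikadorime
surface: iliefikadorime

cell SUR=fe, ASPECT=ta, RANK=ib:
underlying: kv-luefka-tor-ili
1. o -> e, u -> i / F C0 _: no change
2. k -> g, p -> b, t -> d / V _ V: fires at position(s) 9: kvluefkadorili
3. 0 -> i / C _ C: inserts after position(s) 1, 2, 6: kiviluefikadorili
surface: kiviluefikadorili


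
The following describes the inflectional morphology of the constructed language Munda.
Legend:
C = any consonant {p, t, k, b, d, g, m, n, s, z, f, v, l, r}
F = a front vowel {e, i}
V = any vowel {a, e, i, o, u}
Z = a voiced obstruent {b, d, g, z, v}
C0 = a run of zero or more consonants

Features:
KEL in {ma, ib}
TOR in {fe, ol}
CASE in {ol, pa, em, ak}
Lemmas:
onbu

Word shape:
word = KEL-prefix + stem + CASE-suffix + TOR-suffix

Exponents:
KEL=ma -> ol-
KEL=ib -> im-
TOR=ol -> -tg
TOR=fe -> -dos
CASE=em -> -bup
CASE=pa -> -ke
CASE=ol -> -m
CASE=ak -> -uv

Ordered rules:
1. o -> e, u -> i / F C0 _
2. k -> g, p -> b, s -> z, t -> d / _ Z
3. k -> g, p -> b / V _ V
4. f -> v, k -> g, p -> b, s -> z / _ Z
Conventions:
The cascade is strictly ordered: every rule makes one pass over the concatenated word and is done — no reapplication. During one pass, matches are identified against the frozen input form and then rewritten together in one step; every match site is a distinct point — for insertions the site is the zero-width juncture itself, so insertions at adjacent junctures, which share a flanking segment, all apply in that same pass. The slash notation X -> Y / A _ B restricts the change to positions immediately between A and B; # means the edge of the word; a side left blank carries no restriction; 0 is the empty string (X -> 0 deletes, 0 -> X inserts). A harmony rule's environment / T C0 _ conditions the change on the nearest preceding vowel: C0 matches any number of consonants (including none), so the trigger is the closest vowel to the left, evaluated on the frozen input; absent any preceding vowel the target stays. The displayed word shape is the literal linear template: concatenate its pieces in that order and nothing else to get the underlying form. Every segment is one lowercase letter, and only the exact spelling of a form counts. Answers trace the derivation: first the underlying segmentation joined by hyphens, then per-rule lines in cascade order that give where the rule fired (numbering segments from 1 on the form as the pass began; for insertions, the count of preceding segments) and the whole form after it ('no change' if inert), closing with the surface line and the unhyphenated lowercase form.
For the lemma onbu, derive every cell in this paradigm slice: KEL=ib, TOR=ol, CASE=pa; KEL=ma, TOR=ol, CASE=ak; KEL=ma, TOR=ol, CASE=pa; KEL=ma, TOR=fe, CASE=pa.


cell KEL=ib, TOR=ol, CASE=pa:
underlying: im-onbu-ke-tg
1. o -> e, u -> i / F C0 _: fires at position(s) 3: imenbuketg
2. k -> g, p -> b, s -> z, t -> d / _ Z: fires at position(s) 9: imenbukedg
3. k -> g, p -> b / V _ V: fires at position(s) 7: imenbugedg
4. f -> v, k -> g, p -> b, s -> z / _ Z: no change
surface: imenbugedg

cell KEL=ma, TOR=ol, CASE=ak:
underlying: ol-onbu-uv-tg
1. o -> e, u -> i / F C0 _: no change
2. k -> g, p -> b, s -> z, t -> d / _ Z: fires at position(s) 9: olonbuuvdg
3. k -> g, p -> b / V _ V: no change
4. f -> v, k -> g, p -> b, s -> z / _ Z: no change
surface: olonbuuvdg

cell KEL=ma, TOR=ol, CASE=pa:
underlying: ol-onbu-ke-tg
1. o -> e, u -> i / F C0 _: no change
2. k -> g, p -> b, s -> z, t -> d / _ Z: fires at position(s) 9: olonbukedg
3. k -> g, p -> b / V _ V: fires at position(s) 7: olonbugedg
4. f -> v, k -> g, p -> b, s -> z / _ Z: no change
surface: olonbugedg

cell KEL=ma, TOR=fe, CASE=pa:
underlying: ol-onbu-ke-dos
1. o -> e, u -> i / F C0 _: fires at position(s) 10: olonbukedes
2. k -> g, p -> b, s -> z, t -> d / _ Z: no change
3. k -> g, p -> b / V _ V: fires at position(s) 7: olonbugedes
4. f -> v, k -> g, p -> b, s -> z / _ Z: no change
surface: olonbugedes


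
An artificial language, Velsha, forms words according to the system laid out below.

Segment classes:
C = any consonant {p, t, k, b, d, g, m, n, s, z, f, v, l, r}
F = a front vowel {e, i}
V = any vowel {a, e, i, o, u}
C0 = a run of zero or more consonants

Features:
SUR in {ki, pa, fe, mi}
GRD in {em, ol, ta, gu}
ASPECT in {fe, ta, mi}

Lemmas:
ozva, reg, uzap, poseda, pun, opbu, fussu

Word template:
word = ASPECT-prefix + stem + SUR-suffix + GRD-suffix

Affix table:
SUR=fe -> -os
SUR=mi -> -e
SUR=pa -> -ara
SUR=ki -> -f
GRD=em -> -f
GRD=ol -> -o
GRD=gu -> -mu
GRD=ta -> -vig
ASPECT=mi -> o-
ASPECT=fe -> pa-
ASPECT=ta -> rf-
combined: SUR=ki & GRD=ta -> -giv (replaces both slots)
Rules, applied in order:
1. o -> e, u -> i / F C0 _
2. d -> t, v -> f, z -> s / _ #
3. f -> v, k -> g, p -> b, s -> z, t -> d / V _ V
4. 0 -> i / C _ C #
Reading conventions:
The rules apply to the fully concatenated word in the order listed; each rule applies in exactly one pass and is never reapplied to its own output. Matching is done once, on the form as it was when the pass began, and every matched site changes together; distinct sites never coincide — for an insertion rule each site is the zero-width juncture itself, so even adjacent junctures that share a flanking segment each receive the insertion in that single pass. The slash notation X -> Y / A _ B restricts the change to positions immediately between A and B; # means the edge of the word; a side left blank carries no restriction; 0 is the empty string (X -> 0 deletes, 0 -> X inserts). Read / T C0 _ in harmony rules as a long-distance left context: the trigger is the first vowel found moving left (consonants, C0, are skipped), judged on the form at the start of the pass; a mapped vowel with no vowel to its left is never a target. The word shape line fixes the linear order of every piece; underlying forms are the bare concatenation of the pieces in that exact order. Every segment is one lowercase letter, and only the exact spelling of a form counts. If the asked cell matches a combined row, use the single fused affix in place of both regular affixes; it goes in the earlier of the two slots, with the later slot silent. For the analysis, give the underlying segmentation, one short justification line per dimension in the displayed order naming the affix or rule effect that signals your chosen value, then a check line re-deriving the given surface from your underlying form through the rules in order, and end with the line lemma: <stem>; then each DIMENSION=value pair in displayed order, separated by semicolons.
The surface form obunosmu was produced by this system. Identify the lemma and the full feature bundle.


underlying: o-pun-os-mu
SUR=fe - signalled by the affix -os
GRD=gu - signalled by the affix -mu
ASPECT=mi - signalled by the affix o-
check: opunosmu -> opunosmu -> opunosmu -> obunosmu -> obunosmu
lemma: pun; SUR=fe; GRD=gu; ASPECT=mi


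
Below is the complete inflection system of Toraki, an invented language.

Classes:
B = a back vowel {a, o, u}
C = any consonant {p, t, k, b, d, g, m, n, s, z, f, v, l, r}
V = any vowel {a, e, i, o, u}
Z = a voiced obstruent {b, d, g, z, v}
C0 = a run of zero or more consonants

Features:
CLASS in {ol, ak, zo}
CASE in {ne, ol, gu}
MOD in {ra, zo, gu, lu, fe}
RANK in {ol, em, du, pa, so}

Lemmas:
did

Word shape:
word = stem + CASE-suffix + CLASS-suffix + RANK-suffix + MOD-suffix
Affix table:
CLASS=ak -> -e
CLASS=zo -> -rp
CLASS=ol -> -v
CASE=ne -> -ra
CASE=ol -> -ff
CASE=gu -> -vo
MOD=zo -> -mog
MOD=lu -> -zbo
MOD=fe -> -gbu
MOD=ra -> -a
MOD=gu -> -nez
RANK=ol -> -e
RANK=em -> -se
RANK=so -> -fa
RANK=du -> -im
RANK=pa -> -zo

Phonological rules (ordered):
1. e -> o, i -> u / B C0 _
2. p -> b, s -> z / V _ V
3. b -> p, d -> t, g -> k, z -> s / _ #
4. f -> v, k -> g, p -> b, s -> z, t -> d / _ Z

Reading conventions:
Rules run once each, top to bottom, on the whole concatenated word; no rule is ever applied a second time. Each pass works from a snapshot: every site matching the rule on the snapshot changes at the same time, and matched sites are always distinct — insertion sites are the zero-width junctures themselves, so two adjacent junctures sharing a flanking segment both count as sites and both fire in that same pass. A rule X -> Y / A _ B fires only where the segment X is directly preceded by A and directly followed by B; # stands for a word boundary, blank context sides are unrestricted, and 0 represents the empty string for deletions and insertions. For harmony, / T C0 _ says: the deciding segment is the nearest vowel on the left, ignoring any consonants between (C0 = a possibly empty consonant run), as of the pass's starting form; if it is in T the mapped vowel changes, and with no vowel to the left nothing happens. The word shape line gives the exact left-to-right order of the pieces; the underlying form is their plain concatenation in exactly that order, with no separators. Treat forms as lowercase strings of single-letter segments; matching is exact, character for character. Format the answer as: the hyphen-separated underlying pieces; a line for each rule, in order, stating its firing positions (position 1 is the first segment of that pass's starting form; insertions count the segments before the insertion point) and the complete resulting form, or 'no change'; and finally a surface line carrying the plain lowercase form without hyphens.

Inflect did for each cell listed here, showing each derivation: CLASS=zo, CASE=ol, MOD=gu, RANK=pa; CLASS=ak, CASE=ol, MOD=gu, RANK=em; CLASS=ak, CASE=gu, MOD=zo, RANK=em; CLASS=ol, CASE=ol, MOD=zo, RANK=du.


cell CLASS=zo, CASE=ol, MOD=gu, RANK=pa:
underlying: did-ff-rp-zo-nez
1. e -> o, i -> u / B C0 _: fires at position(s) 11: didffrpzonoz
2. p -> b, s -> z / V _ V: no change
3. b -> p, d -> t, g -> k, z -> s / _ #: fires at position(s) 12: didffrpzonos
4. f -> v, k -> g, p -> b, s -> z, t -> d / _ Z: fires at position(s) 7: didffrbzonos
surface: didffrbzonos

cell CLASS=ak, CASE=ol, MOD=gu, RANK=em:
underlying: did-ff-e-se-nez
1. e -> o, i -> u / B C0 _: no change
2. p -> b, s -> z / V _ V: fires at position(s) 7: didffezenez
3. b -> p, d -> t, g -> k, z -> s / _ #: fires at position(s) 11: didffezenes
4. f -> v, k -> g, p -> b, s -> z, t -> d / _ Z: no change
surface: didffezenes

cell CLASS=ak, CASE=gu, MOD=zo, RANK=em:
underlying: did-vo-e-se-mog
1. e -> o, i -> u / B C0 _: fires at position(s) 6: didvoosemog
2. p -> b, s -> z / V _ V: fires at position(s) 7: didvoozemog
3. b -> p, d -> t, g -> k, z -> s / _ #: fires at position(s) 11: didvoozemok
4. f -> v, k -> g, p -> b, s -> z, t -> d / _ Z: no change
surface: didvoozemok

cell CLASS=ol, CASE=ol, MOD=zo, RANK=du:
underlying: did-ff-v-im-mog
1. e -> o, i -> u / B C0 _: no change
2. p -> b, s -> z / V _ V: no change
3. b -> p, d -> t, g -> k, z -> s / _ #: fires at position(s) 11: didffvimmok
4. f -> v, k -> g, p -> b, s -> z, t -> d / _ Z: fires at position(s) 5: didfvvimmok
surface: didfvvimmok


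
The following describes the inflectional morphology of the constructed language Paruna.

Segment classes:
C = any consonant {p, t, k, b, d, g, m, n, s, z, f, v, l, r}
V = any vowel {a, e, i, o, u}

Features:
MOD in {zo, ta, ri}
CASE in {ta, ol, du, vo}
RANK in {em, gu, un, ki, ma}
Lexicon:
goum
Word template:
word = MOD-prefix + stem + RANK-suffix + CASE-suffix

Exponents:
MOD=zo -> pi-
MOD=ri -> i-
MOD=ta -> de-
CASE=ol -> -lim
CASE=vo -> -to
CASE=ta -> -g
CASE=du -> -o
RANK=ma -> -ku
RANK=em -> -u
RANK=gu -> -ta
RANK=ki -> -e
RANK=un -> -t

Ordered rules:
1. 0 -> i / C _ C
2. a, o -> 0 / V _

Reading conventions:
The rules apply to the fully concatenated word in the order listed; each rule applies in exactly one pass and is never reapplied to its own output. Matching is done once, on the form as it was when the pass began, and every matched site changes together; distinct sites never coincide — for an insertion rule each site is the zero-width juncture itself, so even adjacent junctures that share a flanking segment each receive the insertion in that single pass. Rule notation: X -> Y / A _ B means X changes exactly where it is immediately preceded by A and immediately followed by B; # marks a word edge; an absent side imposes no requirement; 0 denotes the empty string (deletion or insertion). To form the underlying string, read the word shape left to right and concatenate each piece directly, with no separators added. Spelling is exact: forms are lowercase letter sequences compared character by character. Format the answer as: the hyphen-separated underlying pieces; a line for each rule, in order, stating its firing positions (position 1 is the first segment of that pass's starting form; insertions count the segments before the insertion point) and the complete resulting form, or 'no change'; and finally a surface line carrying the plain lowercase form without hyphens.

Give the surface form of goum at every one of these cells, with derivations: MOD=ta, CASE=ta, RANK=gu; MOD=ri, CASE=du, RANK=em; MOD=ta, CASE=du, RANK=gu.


cell MOD=ta, CASE=ta, RANK=gu:
underlying: de-goum-ta-g
1. 0 -> i / C _ C: inserts after position(s) 6: degoumitag
2. a, o -> 0 / V _: no change
surface: degoumitag

cell MOD=ri, CASE=du, RANK=em:
underlying: i-goum-u-o
1. 0 -> i / C _ C: no change
2. a, o -> 0 / V _: fires at position(s) 7: igoumu
surface: igoumu

cell MOD=ta, CASE=du, RANK=gu:
underlying: de-goum-ta-o
1. 0 -> i / C _ C: inserts after position(s) 6: degoumitao
2. a, o -> 0 / V _: fires at position(s) 10: degoumita
surface: degoumita


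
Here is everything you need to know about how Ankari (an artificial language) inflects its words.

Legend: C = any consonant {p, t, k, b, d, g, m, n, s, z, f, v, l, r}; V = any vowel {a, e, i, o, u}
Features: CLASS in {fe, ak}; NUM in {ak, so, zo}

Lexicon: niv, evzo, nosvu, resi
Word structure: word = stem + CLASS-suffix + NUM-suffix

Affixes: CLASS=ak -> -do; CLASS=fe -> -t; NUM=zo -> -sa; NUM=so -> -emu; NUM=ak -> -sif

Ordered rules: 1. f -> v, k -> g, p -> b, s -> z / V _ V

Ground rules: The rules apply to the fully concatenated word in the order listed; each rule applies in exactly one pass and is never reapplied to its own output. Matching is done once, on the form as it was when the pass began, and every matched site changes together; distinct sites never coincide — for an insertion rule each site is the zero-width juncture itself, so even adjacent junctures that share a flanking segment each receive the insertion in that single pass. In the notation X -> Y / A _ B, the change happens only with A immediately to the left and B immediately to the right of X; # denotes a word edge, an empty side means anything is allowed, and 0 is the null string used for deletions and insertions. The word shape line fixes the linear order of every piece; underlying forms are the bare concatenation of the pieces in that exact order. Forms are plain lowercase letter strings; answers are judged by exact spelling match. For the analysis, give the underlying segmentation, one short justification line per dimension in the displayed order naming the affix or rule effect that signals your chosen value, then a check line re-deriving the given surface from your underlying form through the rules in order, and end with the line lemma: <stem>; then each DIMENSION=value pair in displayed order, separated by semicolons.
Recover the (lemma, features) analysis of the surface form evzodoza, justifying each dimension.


underlying: evzo-do-sa
CLASS=ak - signalled by the affix -do
NUM=zo - signalled by the affix -sa
check: evzodosa -> evzodoza
lemma: evzo; CLASS=ak; NUM=zo


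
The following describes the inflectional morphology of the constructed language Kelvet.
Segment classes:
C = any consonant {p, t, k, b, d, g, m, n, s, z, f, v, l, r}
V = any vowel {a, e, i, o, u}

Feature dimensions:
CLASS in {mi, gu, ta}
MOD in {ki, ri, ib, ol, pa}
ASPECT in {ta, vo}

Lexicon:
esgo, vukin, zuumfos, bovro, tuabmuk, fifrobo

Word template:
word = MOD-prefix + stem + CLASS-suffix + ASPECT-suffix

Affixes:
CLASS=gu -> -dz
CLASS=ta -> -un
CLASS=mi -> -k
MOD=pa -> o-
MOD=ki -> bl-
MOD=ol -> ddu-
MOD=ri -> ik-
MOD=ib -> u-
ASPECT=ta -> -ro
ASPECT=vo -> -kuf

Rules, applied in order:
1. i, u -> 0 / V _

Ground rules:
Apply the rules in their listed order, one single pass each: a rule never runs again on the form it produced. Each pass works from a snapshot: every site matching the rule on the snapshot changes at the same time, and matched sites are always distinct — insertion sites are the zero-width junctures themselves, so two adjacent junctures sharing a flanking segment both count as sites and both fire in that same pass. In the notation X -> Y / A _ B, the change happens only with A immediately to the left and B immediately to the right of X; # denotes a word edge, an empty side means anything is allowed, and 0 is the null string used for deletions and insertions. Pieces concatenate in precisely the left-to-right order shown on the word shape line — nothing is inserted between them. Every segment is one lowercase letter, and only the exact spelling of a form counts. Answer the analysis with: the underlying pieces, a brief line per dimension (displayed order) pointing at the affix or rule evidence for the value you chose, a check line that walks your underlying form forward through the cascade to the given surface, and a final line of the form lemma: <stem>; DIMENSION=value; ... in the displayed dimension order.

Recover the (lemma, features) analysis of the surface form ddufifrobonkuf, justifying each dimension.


underlying: ddu-fifrobo-un-kuf
CLASS=ta - signalled by the affix -un
MOD=ol - signalled by the affix ddu-
ASPECT=vo - signalled by the affix -kuf
check: ddufifrobounkuf -> ddufifrobonkuf
lemma: fifrobo; CLASS=ta; MOD=ol; ASPECT=vo


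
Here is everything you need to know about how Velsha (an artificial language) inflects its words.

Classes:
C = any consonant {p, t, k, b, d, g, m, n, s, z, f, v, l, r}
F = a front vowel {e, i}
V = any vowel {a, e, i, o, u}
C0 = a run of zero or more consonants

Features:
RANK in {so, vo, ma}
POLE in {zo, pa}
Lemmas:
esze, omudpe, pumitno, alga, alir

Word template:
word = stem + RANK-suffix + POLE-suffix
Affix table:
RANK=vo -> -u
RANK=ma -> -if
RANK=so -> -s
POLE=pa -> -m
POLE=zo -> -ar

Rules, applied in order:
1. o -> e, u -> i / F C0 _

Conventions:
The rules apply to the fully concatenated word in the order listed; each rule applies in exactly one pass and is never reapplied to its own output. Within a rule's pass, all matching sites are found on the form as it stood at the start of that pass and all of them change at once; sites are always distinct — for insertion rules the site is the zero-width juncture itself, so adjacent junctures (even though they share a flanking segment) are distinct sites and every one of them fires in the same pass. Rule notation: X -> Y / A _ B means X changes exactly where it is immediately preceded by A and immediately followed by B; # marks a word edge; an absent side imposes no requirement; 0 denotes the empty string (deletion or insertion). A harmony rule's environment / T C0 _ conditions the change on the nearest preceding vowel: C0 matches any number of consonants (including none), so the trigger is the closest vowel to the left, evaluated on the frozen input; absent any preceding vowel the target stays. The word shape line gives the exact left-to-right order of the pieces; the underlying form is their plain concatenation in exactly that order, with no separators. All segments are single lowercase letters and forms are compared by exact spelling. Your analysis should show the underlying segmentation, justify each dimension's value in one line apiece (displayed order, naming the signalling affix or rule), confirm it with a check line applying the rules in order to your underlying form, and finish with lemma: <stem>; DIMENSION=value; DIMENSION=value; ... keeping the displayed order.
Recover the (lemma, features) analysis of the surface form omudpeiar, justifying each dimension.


underlying: omudpe-u-ar
RANK=vo - signalled by the affix -u
POLE=zo - signalled by the affix -ar
check: omudpeuar -> omudpeiar
lemma: omudpe; RANK=vo; POLE=zo


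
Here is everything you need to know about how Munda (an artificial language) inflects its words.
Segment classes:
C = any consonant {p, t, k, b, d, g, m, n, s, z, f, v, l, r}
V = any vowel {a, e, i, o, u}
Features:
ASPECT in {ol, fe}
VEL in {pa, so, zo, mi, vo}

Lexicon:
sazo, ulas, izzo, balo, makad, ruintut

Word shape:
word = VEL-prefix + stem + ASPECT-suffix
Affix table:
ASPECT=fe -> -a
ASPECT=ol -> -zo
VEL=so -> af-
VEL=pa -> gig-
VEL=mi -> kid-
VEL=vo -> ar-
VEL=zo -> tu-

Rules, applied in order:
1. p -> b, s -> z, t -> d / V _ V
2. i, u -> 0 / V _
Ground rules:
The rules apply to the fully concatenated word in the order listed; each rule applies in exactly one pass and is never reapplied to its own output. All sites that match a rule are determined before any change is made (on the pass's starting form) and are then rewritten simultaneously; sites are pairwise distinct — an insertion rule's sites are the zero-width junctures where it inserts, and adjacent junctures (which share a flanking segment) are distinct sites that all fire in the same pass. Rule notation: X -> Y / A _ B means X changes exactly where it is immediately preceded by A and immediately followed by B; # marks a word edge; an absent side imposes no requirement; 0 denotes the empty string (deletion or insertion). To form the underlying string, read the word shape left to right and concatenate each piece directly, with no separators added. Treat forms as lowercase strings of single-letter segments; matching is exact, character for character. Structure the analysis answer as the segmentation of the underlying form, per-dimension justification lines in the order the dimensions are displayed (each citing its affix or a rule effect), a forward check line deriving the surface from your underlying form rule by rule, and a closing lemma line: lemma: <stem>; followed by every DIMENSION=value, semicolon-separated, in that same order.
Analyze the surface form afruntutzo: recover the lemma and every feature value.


underlying: af-ruintut-zo
ASPECT=ol - signalled by the affix -zo
VEL=so - signalled by the affix af-
check: afruintutzo -> afruintutzo -> afruntutzo
lemma: ruintut; ASPECT=ol; VEL=so


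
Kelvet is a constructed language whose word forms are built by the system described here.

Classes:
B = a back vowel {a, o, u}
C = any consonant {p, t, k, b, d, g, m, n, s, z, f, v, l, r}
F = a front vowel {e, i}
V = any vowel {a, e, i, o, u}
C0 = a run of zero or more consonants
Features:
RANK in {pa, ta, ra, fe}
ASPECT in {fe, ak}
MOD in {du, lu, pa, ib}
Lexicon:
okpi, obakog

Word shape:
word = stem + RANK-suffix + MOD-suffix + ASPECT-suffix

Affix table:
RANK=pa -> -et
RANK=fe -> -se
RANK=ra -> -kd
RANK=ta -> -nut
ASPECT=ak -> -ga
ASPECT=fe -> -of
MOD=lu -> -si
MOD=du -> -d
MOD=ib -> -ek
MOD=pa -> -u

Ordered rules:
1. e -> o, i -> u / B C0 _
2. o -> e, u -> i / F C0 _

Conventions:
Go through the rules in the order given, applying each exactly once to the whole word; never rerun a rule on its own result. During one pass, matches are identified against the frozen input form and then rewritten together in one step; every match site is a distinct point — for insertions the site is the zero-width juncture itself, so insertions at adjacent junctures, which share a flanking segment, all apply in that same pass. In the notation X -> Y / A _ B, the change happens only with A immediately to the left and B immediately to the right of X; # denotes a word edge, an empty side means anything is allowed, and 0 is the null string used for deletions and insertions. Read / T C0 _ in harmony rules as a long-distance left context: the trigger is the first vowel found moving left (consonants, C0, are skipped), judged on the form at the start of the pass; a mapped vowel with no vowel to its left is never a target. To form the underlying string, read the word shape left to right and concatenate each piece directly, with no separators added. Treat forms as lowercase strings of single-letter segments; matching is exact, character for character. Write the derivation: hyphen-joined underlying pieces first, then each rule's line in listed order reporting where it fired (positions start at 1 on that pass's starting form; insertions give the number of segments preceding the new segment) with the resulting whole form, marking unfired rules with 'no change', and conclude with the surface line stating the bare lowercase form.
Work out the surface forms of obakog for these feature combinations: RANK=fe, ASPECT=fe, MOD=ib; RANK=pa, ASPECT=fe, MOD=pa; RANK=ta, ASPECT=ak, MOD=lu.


cell RANK=fe, ASPECT=fe, MOD=ib:
underlying: obakog-se-ek-of
1. e -> o, i -> u / B C0 _: fires at position(s) 8: obakogsoekof
2. o -> e, u -> i / F C0 _: fires at position(s) 11: obakogsoekef
surface: obakogsoekef

cell RANK=pa, ASPECT=fe, MOD=pa:
underlying: obakog-et-u-of
1. e -> o, i -> u / B C0 _: fires at position(s) 7: obakogotuof
2. o -> e, u -> i / F C0 _: no change
surface: obakogotuof

cell RANK=ta, ASPECT=ak, MOD=lu:
underlying: obakog-nut-si-ga
1. e -> o, i -> u / B C0 _: fires at position(s) 11: obakognutsuga
2. o -> e, u -> i / F C0 _: no change
surface: obakognutsuga
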